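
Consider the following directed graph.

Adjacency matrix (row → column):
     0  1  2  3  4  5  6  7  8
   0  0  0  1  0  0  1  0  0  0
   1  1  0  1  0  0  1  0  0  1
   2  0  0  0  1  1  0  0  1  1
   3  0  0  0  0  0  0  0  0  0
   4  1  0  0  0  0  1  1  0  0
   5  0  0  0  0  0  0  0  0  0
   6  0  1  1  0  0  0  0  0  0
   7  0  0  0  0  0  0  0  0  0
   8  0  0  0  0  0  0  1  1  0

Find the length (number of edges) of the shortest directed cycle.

3

For each vertex v, BFS finds the shortest path from v back to v.
The shortest such closed walk is 1 → 8 → 6 → 1, length 3.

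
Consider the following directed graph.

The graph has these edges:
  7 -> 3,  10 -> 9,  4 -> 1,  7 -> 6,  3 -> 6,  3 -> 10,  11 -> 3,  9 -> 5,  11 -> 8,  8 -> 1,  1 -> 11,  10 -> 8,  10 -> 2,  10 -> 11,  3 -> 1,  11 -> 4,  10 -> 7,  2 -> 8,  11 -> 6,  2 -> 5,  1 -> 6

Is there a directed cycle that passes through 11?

Yes

11 is on a cycle iff 11 can reach itself via ≥1 edge.
11 → 3 → 10 → 11 — yes.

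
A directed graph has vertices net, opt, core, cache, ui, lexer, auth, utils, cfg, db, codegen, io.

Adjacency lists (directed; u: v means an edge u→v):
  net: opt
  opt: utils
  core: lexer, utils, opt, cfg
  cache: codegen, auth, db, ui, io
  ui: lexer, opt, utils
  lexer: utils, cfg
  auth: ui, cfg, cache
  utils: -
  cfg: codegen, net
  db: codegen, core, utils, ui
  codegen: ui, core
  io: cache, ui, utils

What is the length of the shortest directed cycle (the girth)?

For each vertex v, BFS finds the shortest path from v back to v.
The shortest such closed walk is auth → cache → auth, length 2.

2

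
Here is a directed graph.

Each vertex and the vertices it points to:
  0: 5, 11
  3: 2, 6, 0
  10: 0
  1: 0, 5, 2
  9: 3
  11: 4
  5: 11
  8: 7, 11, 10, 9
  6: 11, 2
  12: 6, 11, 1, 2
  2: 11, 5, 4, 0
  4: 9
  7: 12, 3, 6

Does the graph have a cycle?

Yes

DFS with white/gray/black marking, starting from 6:
6 gray
  11 gray
    4 gray
      9 gray
        3 gray
          2 gray
            2→11: 11 is gray → back edge
Back edge found, so a cycle exists: 11 → 4 → 9 → 3 → 2 → 11.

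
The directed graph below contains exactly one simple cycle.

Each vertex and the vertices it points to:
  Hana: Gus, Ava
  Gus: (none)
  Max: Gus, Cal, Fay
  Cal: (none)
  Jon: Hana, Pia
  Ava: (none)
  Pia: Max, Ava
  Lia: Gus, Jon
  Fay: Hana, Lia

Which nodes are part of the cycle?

Fay, Jon, Lia, Max, Pia

DFS with gray/black marking from Max:
Max gray
  Gus gray
  Gus black
  Cal gray
  Cal black
  Fay gray
    Hana gray
      Hana→Gus: Gus black — skip
      Ava gray
      Ava black
    Hana black
    Lia gray
      Lia→Gus: Gus black — skip
      Jon gray
        Jon→Hana: Hana black — skip
        Pia gray
          Pia→Max: Max is gray → back edge
Back edge closes the cycle Max → Fay → Lia → Jon → Pia → Max; its vertices are {Fay, Jon, Lia, Max, Pia}.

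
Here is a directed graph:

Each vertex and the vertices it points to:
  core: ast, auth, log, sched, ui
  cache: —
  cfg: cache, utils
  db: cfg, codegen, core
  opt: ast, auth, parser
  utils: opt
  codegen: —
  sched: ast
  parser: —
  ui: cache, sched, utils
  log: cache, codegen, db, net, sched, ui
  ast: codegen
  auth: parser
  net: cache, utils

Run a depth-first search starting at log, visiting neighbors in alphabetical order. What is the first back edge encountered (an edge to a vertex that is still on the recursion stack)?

DFS from log (visiting neighbors in alphabetical order); mark gray on enter, black on exit:
log gray
  cache gray
  cache black
  codegen gray
  codegen black
  db gray
    cfg gray
      cfg→cache: cache black — skip
      utils gray
        opt gray
          ast gray
            ast→codegen: codegen black — skip
          ast black
          auth gray
            parser gray
            parser black
          auth black
          opt→parser: parser black — skip
        opt black
      utils black
    cfg black
    db→codegen: codegen black — skip
    core gray
      core→ast: ast black — skip
      core→auth: auth black — skip
      core→log: log is gray → back edge
First back edge: core → log.

core→log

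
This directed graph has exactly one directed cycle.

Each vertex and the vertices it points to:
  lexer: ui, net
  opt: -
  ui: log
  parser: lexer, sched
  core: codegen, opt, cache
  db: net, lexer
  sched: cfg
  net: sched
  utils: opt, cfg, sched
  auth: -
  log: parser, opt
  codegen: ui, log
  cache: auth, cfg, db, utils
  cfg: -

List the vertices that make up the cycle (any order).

ui, log, lexer, parser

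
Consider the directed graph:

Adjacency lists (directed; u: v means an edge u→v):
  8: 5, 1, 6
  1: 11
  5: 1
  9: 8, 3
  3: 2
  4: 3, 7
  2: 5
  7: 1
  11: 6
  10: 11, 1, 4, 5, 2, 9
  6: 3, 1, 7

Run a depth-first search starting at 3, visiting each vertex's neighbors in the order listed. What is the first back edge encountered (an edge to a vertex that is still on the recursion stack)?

6→3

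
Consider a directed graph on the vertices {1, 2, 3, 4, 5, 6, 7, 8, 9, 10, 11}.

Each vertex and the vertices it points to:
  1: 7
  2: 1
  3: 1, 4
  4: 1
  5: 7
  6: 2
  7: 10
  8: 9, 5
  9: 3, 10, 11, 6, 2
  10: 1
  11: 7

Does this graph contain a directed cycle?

DFS with white/gray/black marking, starting from 8:
8 gray
  9 gray
    3 gray
      1 gray
        7 gray
          10 gray
            10→1: 1 is gray → back edge
Back edge found, so a cycle exists: 1 → 7 → 10 → 1.

Yes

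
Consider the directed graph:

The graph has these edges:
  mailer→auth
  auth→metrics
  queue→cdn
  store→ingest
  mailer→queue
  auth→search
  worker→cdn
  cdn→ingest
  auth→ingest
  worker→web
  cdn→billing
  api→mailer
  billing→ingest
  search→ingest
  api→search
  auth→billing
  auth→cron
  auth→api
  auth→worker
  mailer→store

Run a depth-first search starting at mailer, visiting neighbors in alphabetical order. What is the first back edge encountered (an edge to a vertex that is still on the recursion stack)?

api->mailer

DFS from mailer (visiting neighbors in alphabetical order); mark gray on enter, black on exit:
mailer gray
  auth gray
    api gray
      api→mailer: mailer is gray → back edge
First back edge: api → mailer.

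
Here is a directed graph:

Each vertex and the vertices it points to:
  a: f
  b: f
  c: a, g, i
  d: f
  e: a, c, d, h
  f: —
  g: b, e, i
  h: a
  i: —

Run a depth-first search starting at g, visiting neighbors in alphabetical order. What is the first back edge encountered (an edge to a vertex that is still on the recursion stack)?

c→g

DFS from g (visiting neighbors in alphabetical order); mark gray on enter, black on exit:
g gray
  b gray
    f gray
    f black
  b black
  e gray
    a gray
      a→f: f black — skip
    a black
    c gray
      c→a: a black — skip
      c→g: g is gray → back edge
First back edge: c → g.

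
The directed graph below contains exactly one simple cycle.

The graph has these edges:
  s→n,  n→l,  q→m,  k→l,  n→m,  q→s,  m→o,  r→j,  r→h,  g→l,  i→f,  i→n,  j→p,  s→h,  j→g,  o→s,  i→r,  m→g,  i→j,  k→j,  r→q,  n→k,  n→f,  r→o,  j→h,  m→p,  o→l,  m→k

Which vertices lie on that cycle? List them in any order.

m, n, o, s

DFS with gray/black marking from n:
n gray
  k gray
    l gray
    l black
    j gray
      p gray
      p black
      g gray
        g→l: l black — skip
      g black
      h gray
      h black
    j black
  k black
  m gray
    m→p: p black — skip
    m→g: g black — skip
    m→k: k black — skip
    o gray
      o→l: l black — skip
      s gray
        s→h: h black — skip
        s→n: n is gray → back edge
Back edge closes the cycle n → m → o → s → n; its vertices are {m, n, o, s}.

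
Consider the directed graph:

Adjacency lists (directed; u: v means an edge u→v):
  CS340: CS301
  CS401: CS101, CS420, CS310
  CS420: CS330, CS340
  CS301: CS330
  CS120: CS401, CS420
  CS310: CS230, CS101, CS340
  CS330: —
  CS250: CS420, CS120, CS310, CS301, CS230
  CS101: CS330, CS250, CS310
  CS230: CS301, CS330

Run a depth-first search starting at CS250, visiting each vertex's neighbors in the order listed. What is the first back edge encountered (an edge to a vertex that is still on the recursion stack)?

DFS from CS250 (visiting each vertex's neighbors in the order listed); mark gray on enter, black on exit:
CS250 gray
  CS420 gray
    CS330 gray
    CS330 black
    CS340 gray
      CS301 gray
        CS301→CS330: CS330 black — skip
      CS301 black
    CS340 black
  CS420 black
  CS120 gray
    CS401 gray
      CS101 gray
        CS101→CS330: CS330 black — skip
        CS101→CS250: CS250 is gray → back edge
First back edge: CS101 → CS250.

CS101->CS250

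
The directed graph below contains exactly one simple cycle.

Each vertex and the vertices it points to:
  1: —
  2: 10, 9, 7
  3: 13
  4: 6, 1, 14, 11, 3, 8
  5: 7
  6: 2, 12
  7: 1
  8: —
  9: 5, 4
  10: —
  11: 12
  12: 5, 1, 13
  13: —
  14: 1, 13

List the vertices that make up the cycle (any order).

DFS with gray/black marking from 4:
4 gray
  6 gray
    2 gray
      10 gray
      10 black
      9 gray
        5 gray
          7 gray
            1 gray
            1 black
          7 black
        5 black
        9→4: 4 is gray → back edge
Back edge closes the cycle 4 → 6 → 2 → 9 → 4; its vertices are {2, 4, 6, 9}.

2, 4, 6, 9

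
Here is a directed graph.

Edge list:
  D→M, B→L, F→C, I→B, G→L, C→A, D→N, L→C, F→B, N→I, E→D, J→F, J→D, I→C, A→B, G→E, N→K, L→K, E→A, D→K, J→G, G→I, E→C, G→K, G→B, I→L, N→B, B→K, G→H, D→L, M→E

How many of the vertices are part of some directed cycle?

7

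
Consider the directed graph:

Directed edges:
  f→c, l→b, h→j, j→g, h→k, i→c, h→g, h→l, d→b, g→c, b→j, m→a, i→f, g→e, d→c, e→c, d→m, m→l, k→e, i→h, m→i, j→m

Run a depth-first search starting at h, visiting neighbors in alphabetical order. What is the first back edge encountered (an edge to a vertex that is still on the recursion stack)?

DFS from h (visiting neighbors in alphabetical order); mark gray on enter, black on exit:
h gray
  g gray
    c gray
    c black
    e gray
      e→c: c black — skip
    e black
  g black
  j gray
    j→g: g black — skip
    m gray
      a gray
      a black
      i gray
        i→c: c black — skip
        f gray
          f→c: c black — skip
        f black
        i→h: h is gray → back edge
First back edge: i → h.

i->h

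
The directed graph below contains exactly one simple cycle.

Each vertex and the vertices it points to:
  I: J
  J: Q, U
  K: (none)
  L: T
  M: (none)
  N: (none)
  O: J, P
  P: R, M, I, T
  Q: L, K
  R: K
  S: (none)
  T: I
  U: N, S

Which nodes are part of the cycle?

DFS with gray/black marking from J:
J gray
  Q gray
    L gray
      T gray
        I gray
          I→J: J is gray → back edge
Back edge closes the cycle J → Q → L → T → I → J; its vertices are {I, J, L, Q, T}.

I, J, L, Q, T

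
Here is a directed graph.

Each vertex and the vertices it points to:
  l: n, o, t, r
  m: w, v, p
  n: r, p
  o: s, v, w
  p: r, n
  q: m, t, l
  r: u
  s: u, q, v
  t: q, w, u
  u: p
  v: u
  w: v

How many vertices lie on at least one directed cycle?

9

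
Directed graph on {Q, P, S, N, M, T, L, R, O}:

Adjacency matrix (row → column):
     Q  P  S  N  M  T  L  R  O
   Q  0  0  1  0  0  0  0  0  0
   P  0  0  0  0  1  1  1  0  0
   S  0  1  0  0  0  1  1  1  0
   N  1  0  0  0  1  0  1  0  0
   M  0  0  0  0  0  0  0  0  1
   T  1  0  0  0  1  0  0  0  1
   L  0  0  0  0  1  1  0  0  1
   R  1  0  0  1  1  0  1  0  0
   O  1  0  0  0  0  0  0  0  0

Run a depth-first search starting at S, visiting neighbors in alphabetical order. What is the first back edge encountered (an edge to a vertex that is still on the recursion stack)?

Q->S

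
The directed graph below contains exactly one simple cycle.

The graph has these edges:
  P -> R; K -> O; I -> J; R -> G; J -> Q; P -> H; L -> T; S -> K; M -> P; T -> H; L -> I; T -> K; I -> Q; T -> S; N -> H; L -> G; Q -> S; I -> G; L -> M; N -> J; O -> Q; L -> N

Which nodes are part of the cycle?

K, O, Q, S

DFS with gray/black marking from K:
K gray
  O gray
    Q gray
      S gray
        S→K: K is gray → back edge
Back edge closes the cycle K → O → Q → S → K; its vertices are {K, O, Q, S}.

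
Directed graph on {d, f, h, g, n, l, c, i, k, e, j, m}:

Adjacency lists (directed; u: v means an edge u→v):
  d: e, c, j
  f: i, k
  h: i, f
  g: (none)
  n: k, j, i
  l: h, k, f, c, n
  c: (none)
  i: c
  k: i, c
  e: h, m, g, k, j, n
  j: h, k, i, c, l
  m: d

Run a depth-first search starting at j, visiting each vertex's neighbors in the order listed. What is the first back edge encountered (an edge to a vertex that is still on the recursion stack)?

n->j

DFS from j (visiting each vertex's neighbors in the order listed); mark gray on enter, black on exit:
j gray
  h gray
    i gray
      c gray
      c black
    i black
    f gray
      f→i: i black — skip
      k gray
        k→i: i black — skip
        k→c: c black — skip
      k black
    f black
  h black
  j→k: k black — skip
  j→i: i black — skip
  j→c: c black — skip
  l gray
    l→h: h black — skip
    l→k: k black — skip
    l→f: f black — skip
    l→c: c black — skip
    n gray
      n→k: k black — skip
      n→j: j is gray → back edge
First back edge: n → j.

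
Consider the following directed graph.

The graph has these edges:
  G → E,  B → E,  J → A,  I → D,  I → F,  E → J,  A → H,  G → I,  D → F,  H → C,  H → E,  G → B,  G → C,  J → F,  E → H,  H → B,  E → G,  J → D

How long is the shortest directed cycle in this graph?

2

For each vertex v, BFS finds the shortest path from v back to v.
The shortest such closed walk is G → E → G, length 2.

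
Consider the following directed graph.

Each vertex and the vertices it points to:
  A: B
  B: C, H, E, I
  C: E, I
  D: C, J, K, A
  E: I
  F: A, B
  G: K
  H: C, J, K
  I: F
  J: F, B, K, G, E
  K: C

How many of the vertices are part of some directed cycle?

A vertex is on a directed cycle iff it belongs to a strongly connected component of size ≥ 2 (or has a self-loop).
The vertices on cycles are {A, B, C, E, F, G, H, I, J, K} — 10 in total.

10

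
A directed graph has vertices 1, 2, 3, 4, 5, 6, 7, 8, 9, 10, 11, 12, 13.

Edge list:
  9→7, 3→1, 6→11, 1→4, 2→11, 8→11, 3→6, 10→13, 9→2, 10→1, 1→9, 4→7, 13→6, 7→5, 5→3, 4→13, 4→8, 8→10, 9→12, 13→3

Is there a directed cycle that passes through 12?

12 lies on a cycle iff there is a path from 12 back to itself.
Exploring from 12, it never reaches itself; equivalently, its strongly connected component is a singleton.

No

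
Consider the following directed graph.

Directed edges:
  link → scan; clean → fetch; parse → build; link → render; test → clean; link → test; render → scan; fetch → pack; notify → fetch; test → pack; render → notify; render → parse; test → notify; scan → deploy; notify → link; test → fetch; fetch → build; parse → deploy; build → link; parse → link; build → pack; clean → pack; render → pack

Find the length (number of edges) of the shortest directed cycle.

3

For each vertex v, BFS finds the shortest path from v back to v.
The shortest such closed walk is link → render → parse → link, length 3.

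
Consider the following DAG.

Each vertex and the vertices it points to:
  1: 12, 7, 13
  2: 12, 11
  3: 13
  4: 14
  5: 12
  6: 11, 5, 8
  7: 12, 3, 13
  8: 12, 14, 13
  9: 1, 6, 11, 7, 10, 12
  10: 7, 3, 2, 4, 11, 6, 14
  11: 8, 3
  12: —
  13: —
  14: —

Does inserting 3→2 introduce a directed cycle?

Yes

Adding 3→2 creates a cycle iff 2 can already reach 3.
Path from 2: 2 → 11 → 3.
So 2 → … → 3 → 2 is a cycle.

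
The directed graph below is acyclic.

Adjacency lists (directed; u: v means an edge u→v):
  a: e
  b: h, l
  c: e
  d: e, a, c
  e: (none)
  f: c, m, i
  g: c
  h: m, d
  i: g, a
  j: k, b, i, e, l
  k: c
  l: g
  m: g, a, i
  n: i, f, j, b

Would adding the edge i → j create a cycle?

Yes

Adding i→j creates a cycle iff j can already reach i.
Path from j: j → i.
So j → … → i → j is a cycle.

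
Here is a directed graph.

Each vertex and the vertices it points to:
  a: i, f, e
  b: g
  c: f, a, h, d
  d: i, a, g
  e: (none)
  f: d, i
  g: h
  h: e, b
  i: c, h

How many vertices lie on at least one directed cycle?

A vertex is on a directed cycle iff it belongs to a strongly connected component of size ≥ 2 (or has a self-loop).
The vertices on cycles are {a, b, c, d, f, g, h, i} — 8 in total.

8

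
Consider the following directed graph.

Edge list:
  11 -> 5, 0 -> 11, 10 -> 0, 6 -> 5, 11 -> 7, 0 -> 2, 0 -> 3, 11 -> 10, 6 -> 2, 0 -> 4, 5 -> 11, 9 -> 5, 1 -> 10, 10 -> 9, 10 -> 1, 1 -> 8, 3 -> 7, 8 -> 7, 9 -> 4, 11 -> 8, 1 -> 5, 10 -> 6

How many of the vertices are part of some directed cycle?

A vertex is on a directed cycle iff it belongs to a strongly connected component of size ≥ 2 (or has a self-loop).
The vertices on cycles are {0, 1, 5, 6, 9, 10, 11} — 7 in total.

7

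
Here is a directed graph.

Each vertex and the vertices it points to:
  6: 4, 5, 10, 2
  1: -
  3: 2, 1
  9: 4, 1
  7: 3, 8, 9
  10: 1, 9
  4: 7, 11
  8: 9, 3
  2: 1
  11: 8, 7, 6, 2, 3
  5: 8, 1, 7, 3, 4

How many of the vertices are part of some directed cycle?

A vertex is on a directed cycle iff it belongs to a strongly connected component of size ≥ 2 (or has a self-loop).
The vertices on cycles are {4, 5, 6, 7, 8, 9, 10, 11} — 8 in total.

8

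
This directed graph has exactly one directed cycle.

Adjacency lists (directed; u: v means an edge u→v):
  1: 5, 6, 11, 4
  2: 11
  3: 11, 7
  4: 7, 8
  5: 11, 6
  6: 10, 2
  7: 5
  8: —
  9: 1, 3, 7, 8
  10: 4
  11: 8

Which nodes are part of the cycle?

4, 5, 6, 7, 10

DFS with gray/black marking from 5:
5 gray
  11 gray
    8 gray
    8 black
  11 black
  6 gray
    10 gray
      4 gray
        7 gray
          7→5: 5 is gray → back edge
Back edge closes the cycle 5 → 6 → 10 → 4 → 7 → 5; its vertices are {4, 5, 6, 7, 10}.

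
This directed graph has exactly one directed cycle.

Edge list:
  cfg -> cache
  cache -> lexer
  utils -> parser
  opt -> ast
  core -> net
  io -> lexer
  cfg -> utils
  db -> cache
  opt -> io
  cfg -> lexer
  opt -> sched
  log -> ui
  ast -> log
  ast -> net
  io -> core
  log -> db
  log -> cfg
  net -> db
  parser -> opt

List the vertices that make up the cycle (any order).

ast, cfg, log, opt, utils, parser

DFS with gray/black marking from opt:
opt gray
  ast gray
    log gray
      cfg gray
        cache gray
          lexer gray
          lexer black
        cache black
        utils gray
          parser gray
            parser→opt: opt is gray → back edge
Back edge closes the cycle opt → ast → log → cfg → utils → parser → opt; its vertices are {ast, cfg, log, opt, utils, parser}.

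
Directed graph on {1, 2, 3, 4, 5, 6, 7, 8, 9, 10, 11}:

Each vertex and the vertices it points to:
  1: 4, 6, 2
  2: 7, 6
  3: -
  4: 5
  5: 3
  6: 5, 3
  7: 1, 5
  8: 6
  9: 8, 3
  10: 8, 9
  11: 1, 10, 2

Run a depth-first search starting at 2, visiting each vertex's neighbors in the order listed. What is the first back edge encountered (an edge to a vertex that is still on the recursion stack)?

DFS from 2 (visiting each vertex's neighbors in the order listed); mark gray on enter, black on exit:
2 gray
  7 gray
    1 gray
      4 gray
        5 gray
          3 gray
          3 black
        5 black
      4 black
      6 gray
        6→5: 5 black — skip
        6→3: 3 black — skip
      6 black
      1→2: 2 is gray → back edge
First back edge: 1 → 2.

1→2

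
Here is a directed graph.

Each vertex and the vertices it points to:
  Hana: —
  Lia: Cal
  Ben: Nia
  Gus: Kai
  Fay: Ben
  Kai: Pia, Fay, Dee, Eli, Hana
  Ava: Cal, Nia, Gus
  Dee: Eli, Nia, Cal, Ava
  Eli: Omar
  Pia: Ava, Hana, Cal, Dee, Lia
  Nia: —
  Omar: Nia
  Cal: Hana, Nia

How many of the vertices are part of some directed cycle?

5

A vertex is on a directed cycle iff it belongs to a strongly connected component of size ≥ 2 (or has a self-loop).
The vertices on cycles are {Ava, Dee, Gus, Kai, Pia} — 5 in total.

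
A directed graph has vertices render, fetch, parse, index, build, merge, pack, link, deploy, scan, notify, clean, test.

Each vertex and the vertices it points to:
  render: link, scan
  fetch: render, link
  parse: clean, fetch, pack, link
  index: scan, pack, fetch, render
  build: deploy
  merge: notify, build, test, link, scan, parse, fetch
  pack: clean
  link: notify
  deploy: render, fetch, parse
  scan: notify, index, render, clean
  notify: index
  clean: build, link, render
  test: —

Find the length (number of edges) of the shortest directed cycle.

For each vertex v, BFS finds the shortest path from v back to v.
The shortest such closed walk is scan → render → scan, length 2.

2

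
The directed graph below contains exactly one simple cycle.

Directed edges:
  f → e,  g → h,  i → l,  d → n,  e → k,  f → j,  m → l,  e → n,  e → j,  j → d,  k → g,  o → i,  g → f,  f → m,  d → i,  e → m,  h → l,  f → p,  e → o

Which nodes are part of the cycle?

e, f, g, k

DFS with gray/black marking from f:
f gray
  m gray
    l gray
    l black
  m black
  e gray
    e→m: m black — skip
    k gray
      g gray
        g→f: f is gray → back edge
Back edge closes the cycle f → e → k → g → f; its vertices are {e, f, g, k}.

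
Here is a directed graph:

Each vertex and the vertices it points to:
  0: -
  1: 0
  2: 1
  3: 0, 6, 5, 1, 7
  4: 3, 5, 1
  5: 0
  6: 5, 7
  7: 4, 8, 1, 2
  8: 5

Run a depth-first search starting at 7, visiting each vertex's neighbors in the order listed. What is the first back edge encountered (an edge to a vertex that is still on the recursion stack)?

6→7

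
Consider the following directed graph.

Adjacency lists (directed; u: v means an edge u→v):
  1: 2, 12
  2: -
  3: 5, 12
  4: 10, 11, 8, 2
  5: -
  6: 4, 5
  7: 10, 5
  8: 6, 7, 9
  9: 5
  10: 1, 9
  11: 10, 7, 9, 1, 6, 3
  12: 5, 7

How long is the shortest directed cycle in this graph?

3

For each vertex v, BFS finds the shortest path from v back to v.
The shortest such closed walk is 4 → 11 → 6 → 4, length 3.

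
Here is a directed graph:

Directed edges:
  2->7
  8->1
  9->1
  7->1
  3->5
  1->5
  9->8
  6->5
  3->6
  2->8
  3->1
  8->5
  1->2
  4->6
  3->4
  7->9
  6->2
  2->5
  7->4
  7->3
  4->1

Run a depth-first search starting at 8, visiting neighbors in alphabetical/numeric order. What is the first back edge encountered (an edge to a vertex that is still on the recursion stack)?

7→1

DFS from 8 (visiting neighbors in alphabetical/numeric order); mark gray on enter, black on exit:
8 gray
  1 gray
    2 gray
      5 gray
      5 black
      7 gray
        7→1: 1 is gray → back edge
First back edge: 7 → 1.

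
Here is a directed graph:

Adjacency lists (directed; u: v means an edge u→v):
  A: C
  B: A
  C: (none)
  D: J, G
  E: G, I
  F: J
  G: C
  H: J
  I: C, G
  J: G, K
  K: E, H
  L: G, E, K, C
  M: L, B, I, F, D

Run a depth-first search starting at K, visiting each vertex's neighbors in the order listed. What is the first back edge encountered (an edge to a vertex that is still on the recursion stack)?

DFS from K (visiting each vertex's neighbors in the order listed); mark gray on enter, black on exit:
K gray
  E gray
    G gray
      C gray
      C black
    G black
    I gray
      I→C: C black — skip
      I→G: G black — skip
    I black
  E black
  H gray
    J gray
      J→G: G black — skip
      J→K: K is gray → back edge
First back edge: J → K.

J→K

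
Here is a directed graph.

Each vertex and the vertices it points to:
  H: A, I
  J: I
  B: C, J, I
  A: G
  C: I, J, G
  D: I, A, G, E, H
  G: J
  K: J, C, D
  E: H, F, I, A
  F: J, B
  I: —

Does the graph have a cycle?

No

DFS with white/gray/black marking, starting from K:
K gray
  J gray
    I gray
    I black
  J black
  C gray
    C→I: I black — skip
    C→J: J black — skip
    G gray
      G→J: J black — skip
    G black
  C black
  D gray
    D→I: I black — skip
    A gray
      A→G: G black — skip
    A black
    D→G: G black — skip
    E gray
      H gray
        H→A: A black — skip
        H→I: I black — skip
      H black
      F gray
        F→J: J black — skip
        B gray
          B→C: C black — skip
          B→J: J black — skip
          B→I: I black — skip
        B black
      F black
      E→I: I black — skip
      E→A: A black — skip
    E black
    D→H: H black — skip
  D black
K black
Every edge goes to a white or black vertex — no back edge, so the graph is acyclic.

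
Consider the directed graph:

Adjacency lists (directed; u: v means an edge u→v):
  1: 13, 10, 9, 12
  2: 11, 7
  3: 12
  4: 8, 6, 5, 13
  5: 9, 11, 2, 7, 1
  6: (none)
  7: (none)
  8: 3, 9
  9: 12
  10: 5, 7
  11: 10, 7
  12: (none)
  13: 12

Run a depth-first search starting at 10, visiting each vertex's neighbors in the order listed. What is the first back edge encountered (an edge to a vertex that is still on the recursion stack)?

DFS from 10 (visiting each vertex's neighbors in the order listed); mark gray on enter, black on exit:
10 gray
  5 gray
    9 gray
      12 gray
      12 black
    9 black
    11 gray
      11→10: 10 is gray → back edge
First back edge: 11 → 10.

11->10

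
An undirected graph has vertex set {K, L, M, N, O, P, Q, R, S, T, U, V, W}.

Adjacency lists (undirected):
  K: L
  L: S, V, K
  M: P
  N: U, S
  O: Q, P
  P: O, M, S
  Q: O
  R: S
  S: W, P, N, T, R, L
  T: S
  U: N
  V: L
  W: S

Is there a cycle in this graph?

No

DFS, tracking each vertex's parent; an edge to a visited non-parent vertex closes a cycle.
Start from M:
visit M (parent –)
  visit P (parent M)
    visit O (parent P)
      visit Q (parent O)
        Q–O: parent, skip
      O–P: parent, skip
    P–M: parent, skip
    visit S (parent P)
      visit W (parent S)
        W–S: parent, skip
      S–P: parent, skip
      visit N (parent S)
        visit U (parent N)
          U–N: parent, skip
        N–S: parent, skip
      visit T (parent S)
        T–S: parent, skip
      visit R (parent S)
        R–S: parent, skip
      visit L (parent S)
        L–S: parent, skip
        visit V (parent L)
          V–L: parent, skip
        visit K (parent L)
          K–L: parent, skip
No non-parent visited neighbor found — the graph is a forest.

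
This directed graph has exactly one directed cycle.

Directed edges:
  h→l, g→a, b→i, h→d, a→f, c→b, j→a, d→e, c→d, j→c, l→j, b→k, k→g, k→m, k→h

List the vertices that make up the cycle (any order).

b, c, h, j, k, l

DFS with gray/black marking from j:
j gray
  a gray
    f gray
    f black
  a black
  c gray
    b gray
      i gray
      i black
      k gray
        g gray
          g→a: a black — skip
        g black
        h gray
          l gray
            l→j: j is gray → back edge
Back edge closes the cycle j → c → b → k → h → l → j; its vertices are {b, c, h, j, k, l}.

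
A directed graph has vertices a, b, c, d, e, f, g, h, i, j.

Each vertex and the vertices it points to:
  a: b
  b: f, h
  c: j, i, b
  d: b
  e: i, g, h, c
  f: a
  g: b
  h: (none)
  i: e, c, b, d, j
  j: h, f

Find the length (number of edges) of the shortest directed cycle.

2

For each vertex v, BFS finds the shortest path from v back to v.
The shortest such closed walk is e → i → e, length 2.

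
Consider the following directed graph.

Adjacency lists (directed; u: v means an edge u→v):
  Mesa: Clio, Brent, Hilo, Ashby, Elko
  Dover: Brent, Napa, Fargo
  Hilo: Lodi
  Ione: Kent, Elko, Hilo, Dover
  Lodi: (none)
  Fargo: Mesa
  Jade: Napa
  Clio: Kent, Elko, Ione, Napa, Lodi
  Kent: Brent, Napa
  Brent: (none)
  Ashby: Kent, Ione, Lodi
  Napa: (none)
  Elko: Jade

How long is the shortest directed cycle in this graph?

5

For each vertex v, BFS finds the shortest path from v back to v.
The shortest such closed walk is Fargo → Mesa → Ashby → Ione → Dover → Fargo, length 5.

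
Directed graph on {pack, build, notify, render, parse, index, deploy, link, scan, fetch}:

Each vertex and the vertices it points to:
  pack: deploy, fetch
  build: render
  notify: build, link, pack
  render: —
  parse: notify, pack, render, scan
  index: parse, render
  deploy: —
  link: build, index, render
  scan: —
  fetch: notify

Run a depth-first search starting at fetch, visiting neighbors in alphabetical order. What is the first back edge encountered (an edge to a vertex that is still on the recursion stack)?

parse→notify

DFS from fetch (visiting neighbors in alphabetical order); mark gray on enter, black on exit:
fetch gray
  notify gray
    build gray
      render gray
      render black
    build black
    link gray
      link→build: build black — skip
      index gray
        parse gray
          parse→notify: notify is gray → back edge
First back edge: parse → notify.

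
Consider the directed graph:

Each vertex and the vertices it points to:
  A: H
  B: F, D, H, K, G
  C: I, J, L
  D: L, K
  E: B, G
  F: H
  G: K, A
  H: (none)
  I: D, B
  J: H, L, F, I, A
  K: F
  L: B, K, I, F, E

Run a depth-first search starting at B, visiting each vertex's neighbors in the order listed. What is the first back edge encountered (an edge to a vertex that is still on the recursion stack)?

L->B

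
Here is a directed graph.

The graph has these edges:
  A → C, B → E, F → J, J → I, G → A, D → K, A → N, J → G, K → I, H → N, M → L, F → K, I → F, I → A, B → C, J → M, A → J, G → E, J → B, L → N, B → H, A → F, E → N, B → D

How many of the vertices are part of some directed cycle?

8

A vertex is on a directed cycle iff it belongs to a strongly connected component of size ≥ 2 (or has a self-loop).
The vertices on cycles are {A, B, D, F, G, I, J, K} — 8 in total.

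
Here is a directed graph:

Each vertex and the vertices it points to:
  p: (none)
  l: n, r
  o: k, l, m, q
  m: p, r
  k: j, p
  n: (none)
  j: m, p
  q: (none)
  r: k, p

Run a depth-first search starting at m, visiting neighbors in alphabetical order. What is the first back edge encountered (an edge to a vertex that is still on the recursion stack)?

DFS from m (visiting neighbors in alphabetical order); mark gray on enter, black on exit:
m gray
  p gray
  p black
  r gray
    k gray
      j gray
        j→m: m is gray → back edge
First back edge: j → m.

j->m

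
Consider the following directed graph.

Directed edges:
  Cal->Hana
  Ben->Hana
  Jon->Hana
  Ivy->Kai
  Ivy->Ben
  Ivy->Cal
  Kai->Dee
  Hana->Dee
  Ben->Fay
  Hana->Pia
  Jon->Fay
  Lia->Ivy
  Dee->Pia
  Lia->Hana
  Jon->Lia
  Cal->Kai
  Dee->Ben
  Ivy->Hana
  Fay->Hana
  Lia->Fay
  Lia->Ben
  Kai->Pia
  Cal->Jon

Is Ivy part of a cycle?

Yes

Ivy is on a cycle iff Ivy can reach itself via ≥1 edge.
Ivy → Cal → Jon → Lia → Ivy — yes.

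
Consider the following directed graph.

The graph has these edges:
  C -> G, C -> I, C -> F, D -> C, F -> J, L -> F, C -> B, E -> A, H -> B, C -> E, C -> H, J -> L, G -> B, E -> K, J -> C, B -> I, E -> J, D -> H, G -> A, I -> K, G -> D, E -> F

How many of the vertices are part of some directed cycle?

7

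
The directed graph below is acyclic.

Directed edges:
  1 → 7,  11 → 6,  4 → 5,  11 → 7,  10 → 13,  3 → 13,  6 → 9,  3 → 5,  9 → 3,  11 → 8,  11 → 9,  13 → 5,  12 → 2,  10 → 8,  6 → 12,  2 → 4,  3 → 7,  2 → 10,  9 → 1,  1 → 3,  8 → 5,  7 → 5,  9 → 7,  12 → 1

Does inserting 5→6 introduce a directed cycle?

Adding 5→6 creates a cycle iff 6 can already reach 5.
Path from 6: 6 → 9 → 7 → 5.
So 6 → … → 5 → 6 is a cycle.

Yes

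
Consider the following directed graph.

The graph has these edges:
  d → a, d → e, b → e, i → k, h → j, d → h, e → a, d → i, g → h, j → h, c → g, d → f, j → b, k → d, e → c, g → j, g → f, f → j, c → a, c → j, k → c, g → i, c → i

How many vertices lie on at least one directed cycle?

10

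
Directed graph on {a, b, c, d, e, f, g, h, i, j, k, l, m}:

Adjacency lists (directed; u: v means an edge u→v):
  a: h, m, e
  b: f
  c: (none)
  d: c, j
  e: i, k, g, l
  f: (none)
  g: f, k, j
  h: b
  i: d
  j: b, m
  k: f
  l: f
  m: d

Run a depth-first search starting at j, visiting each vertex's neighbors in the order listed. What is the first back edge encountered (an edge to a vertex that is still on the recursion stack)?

d→j

DFS from j (visiting each vertex's neighbors in the order listed); mark gray on enter, black on exit:
j gray
  b gray
    f gray
    f black
  b black
  m gray
    d gray
      c gray
      c black
      d→j: j is gray → back edge
First back edge: d → j.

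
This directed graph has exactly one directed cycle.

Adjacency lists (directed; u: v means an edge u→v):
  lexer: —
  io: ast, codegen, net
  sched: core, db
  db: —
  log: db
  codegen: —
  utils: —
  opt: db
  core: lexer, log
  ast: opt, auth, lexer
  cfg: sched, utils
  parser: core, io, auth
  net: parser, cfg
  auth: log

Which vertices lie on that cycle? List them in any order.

io, net, parser

DFS with gray/black marking from io:
io gray
  ast gray
    opt gray
      db gray
      db black
    opt black
    auth gray
      log gray
        log→db: db black — skip
      log black
    auth black
    lexer gray
    lexer black
  ast black
  codegen gray
  codegen black
  net gray
    parser gray
      core gray
        core→lexer: lexer black — skip
        core→log: log black — skip
      core black
      parser→io: io is gray → back edge
Back edge closes the cycle io → net → parser → io; its vertices are {io, net, parser}.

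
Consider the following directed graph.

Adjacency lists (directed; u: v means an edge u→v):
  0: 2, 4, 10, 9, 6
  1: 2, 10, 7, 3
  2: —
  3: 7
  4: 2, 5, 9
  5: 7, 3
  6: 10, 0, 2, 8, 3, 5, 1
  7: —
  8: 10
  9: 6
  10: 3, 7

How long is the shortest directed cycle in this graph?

2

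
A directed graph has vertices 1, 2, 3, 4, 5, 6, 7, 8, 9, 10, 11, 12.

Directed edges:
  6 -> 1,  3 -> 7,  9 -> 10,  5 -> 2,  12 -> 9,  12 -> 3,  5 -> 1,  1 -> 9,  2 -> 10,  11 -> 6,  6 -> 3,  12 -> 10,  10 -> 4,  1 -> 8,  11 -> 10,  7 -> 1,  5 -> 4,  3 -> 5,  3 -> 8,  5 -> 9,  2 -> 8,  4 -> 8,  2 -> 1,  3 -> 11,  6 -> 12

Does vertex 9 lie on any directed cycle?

9 lies on a cycle iff there is a path from 9 back to itself.
Exploring from 9, it never reaches itself; equivalently, its strongly connected component is a singleton.

No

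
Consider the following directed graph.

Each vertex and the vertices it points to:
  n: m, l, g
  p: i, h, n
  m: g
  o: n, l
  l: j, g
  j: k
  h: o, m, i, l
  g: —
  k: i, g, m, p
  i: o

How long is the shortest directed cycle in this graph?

5

For each vertex v, BFS finds the shortest path from v back to v.
The shortest such closed walk is k → p → n → l → j → k, length 5.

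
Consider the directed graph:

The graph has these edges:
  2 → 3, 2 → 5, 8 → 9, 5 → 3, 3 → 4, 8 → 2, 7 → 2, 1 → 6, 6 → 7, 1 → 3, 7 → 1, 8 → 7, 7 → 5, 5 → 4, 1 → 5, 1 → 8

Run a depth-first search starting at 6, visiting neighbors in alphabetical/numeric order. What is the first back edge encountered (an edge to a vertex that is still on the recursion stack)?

1->6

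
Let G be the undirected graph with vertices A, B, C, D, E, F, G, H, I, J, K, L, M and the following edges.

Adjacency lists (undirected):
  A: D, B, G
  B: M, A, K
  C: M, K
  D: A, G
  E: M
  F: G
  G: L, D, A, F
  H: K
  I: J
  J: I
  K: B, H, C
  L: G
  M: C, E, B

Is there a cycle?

DFS, tracking each vertex's parent; an edge to a visited non-parent vertex closes a cycle.
Start from G:
visit G (parent –)
  visit L (parent G)
    L–G: parent, skip
  visit D (parent G)
    visit A (parent D)
      A–D: parent, skip
      visit B (parent A)
        visit M (parent B)
          visit C (parent M)
            C–M: parent, skip
            visit K (parent C)
              K–B: B visited and ≠ parent → cycle
Cycle: B – M – C – K – B.

Yes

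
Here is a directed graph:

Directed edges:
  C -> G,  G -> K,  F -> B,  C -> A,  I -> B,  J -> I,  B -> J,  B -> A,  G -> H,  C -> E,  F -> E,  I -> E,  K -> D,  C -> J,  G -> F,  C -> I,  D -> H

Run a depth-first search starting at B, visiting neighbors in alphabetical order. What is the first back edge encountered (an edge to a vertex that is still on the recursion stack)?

DFS from B (visiting neighbors in alphabetical order); mark gray on enter, black on exit:
B gray
  A gray
  A black
  J gray
    I gray
      I→B: B is gray → back edge
First back edge: I → B.

I->B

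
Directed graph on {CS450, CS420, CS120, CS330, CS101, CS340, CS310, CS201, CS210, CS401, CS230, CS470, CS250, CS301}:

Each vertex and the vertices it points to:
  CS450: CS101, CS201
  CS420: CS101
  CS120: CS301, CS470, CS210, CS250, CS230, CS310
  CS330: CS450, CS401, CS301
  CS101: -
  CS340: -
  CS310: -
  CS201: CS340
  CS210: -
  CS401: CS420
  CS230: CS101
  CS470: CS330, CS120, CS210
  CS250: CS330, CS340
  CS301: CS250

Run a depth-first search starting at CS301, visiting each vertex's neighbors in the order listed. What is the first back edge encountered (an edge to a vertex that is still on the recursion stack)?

CS330->CS301

DFS from CS301 (visiting each vertex's neighbors in the order listed); mark gray on enter, black on exit:
CS301 gray
  CS250 gray
    CS330 gray
      CS450 gray
        CS101 gray
        CS101 black
        CS201 gray
          CS340 gray
          CS340 black
        CS201 black
      CS450 black
      CS401 gray
        CS420 gray
          CS420→CS101: CS101 black — skip
        CS420 black
      CS401 black
      CS330→CS301: CS301 is gray → back edge
First back edge: CS330 → CS301.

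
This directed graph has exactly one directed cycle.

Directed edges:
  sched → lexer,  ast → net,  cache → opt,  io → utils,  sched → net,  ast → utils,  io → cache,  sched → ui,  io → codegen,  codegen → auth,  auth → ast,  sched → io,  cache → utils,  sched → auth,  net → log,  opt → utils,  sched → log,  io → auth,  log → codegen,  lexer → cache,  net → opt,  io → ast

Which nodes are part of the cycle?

ast, log, net, auth, codegen

DFS with gray/black marking from log:
log gray
  codegen gray
    auth gray
      ast gray
        utils gray
        utils black
        net gray
          opt gray
            opt→utils: utils black — skip
          opt black
          net→log: log is gray → back edge
Back edge closes the cycle log → codegen → auth → ast → net → log; its vertices are {ast, log, net, auth, codegen}.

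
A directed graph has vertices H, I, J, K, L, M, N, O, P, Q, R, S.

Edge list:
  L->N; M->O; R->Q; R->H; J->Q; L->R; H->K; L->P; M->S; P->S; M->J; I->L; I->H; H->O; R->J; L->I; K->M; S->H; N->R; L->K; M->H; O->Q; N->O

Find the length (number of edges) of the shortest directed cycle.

2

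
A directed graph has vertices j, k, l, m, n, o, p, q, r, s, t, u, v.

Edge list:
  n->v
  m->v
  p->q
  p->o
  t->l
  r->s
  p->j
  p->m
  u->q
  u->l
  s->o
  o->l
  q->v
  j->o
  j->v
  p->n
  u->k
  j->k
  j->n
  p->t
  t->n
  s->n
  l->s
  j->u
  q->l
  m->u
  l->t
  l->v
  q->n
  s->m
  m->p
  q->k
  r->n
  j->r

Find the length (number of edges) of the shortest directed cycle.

For each vertex v, BFS finds the shortest path from v back to v.
The shortest such closed walk is p → m → p, length 2.

2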